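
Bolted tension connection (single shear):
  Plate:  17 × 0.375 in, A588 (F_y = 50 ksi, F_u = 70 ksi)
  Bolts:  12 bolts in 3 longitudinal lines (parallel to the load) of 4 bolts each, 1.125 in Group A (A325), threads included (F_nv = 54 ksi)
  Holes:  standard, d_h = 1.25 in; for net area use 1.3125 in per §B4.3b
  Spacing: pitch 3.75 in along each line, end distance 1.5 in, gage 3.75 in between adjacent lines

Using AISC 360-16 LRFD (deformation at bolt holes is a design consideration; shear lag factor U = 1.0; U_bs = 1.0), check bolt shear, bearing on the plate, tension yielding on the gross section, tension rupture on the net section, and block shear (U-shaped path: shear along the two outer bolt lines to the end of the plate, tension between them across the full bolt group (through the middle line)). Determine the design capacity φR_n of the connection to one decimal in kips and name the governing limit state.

Bolt shear: A_b = π(1.125)²/4 = 0.99402 in². φR_n = 0.75 × 54 × 0.99402 × 12 × 1 = 483.1 kips.
Bearing (0.375 in plate, F_u = 70 ksi): end bolts L_c = 1.5 − 1.25/2 = 0.875, R_n = min(1.2×0.875×0.375×70, 2.4×1.125×0.375×70) = 27.563 kips/bolt; interior L_c = 3.75 − 1.25 = 2.5, R_n = 70.875 kips/bolt. φR_n = 0.75 × (3×27.563 + 9×70.875) = 540.4 kips.
Tension yield (gross): A_g = 17×0.375 = 6.375 in². φR_n = 0.90 × 50 × 6.375 = 286.9 kips.
Tension rupture (net): A_n = (17 − 3×1.3125)×0.375 = 4.8984 in² (U = 1.0, A_e = A_n). φR_n = 0.75 × 70 × 4.8984 = 257.2 kips.
Block shear: shear path 2×[1.5+3×3.75] = 2×12.75 in, A_gv = 9.5625, A_nv = 2×(12.75 − 3.5×1.3125)×0.375 = 6.1172 in²; tension across gage: (7.5 − 2×1.3125)×0.375 = 1.8281 in². R_n = min(0.6×70×6.1172, 0.6×50×9.5625) + 1.0×70×1.8281 = min(256.92, 286.88) + 127.97 = 384.89 kips. φR_n = 0.75 × 384.89 = 288.7 kips.
Governing: min(483.1, 540.4, 286.9, 257.2, 288.7) = 257.2 kips → net-section rupture.

257.2 kips (net-section rupture governs)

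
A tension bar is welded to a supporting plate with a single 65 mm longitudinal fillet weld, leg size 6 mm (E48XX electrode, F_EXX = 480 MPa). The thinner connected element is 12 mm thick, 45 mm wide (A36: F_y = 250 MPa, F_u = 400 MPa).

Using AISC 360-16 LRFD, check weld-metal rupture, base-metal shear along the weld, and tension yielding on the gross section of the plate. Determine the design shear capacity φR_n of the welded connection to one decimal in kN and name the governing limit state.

Weld metal: throat = 0.707×6 = 4.242 mm, L = 65 mm. φR_n = 0.75 × 0.6 × 480 × 4.242 × 65 = 59.6 kN.
Base metal shear (12 mm plate): yield φR_n = 1.0×0.6×250×12×65 = 117.0 kN; rupture φR_n = 0.75×0.6×400×12×65 = 140.4 kN; take 117.0 kN (yield).
Tension yield (gross): A_g = 45×12 = 540 mm². φR_n = 0.90 × 250 × 540 = 121.5 kN.
Governing: min(59.6, 117.0, 121.5) = 59.6 kN → weld metal.

59.6 kN (weld metal governs)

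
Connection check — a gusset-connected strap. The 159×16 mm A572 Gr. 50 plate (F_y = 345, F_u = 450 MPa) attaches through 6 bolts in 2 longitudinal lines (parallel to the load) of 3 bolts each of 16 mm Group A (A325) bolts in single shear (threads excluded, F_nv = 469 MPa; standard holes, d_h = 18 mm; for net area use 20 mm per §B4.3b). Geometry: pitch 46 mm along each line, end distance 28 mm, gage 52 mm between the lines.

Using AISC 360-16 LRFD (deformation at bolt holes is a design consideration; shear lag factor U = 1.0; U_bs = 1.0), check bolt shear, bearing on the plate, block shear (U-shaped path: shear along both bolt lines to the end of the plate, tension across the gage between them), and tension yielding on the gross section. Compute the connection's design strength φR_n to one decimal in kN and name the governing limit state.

424.3 kN (bolt shear governs)

Bolt shear: A_b = π(16)²/4 = 201.06 mm². φR_n = 0.75 × 469 × 201.06 × 6 × 1 = 424.3 kN.
Bearing (16 mm plate, F_u = 450 MPa): end bolts L_c = 28 − 18/2 = 19, R_n = min(1.2×19×16×450, 2.4×16×16×450) = 164.16 kN/bolt; interior L_c = 46 − 18 = 28, R_n = 241.92 kN/bolt. φR_n = 0.75 × (2×164.16 + 4×241.92) = 972.0 kN.
Block shear: shear path 2×[28+2×46] = 2×120 mm, A_gv = 3840, A_nv = 2×(120 − 2.5×20)×16 = 2240 mm²; tension across gage: (52 − 1×20)×16 = 512 mm². R_n = min(0.6×450×2240, 0.6×345×3840) + 1.0×450×512 = min(604.8, 794.88) + 230.4 = 835.2 kN. φR_n = 0.75 × 835.2 = 626.4 kN.
Tension yield (gross): A_g = 159×16 = 2544 mm². φR_n = 0.90 × 345 × 2544 = 789.9 kN.
Governing: min(424.3, 972.0, 626.4, 789.9) = 424.3 kN → bolt shear.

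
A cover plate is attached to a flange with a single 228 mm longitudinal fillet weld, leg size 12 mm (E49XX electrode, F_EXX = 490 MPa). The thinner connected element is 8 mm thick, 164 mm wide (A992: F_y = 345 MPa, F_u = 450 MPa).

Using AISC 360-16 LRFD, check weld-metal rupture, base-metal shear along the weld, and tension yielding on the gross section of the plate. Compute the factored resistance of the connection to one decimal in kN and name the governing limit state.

369.4 kN (base-metal shear governs)

Weld metal: throat = 0.707×12 = 8.484 mm, L = 228 mm. φR_n = 0.75 × 0.6 × 490 × 8.484 × 228 = 426.5 kN.
Base metal shear (8 mm plate): yield φR_n = 1.0×0.6×345×8×228 = 377.6 kN; rupture φR_n = 0.75×0.6×450×8×228 = 369.4 kN; take 369.4 kN (rupture).
Tension yield (gross): A_g = 164×8 = 1312 mm². φR_n = 0.90 × 345 × 1312 = 407.4 kN.
Governing: min(426.5, 369.4, 407.4) = 369.4 kN → base-metal shear.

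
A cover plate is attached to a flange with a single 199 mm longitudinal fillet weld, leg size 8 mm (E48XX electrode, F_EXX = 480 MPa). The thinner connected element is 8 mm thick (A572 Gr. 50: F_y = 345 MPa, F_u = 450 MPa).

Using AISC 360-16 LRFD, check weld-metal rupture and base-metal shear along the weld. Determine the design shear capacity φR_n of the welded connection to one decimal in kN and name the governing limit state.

Weld metal: throat = 0.707×8 = 5.656 mm, L = 199 mm. φR_n = 0.75 × 0.6 × 480 × 5.656 × 199 = 243.1 kN.
Base metal shear (8 mm plate): yield φR_n = 1.0×0.6×345×8×199 = 329.5 kN; rupture φR_n = 0.75×0.6×450×8×199 = 322.4 kN; take 322.4 kN (rupture).
Governing: min(243.1, 322.4) = 243.1 kN → weld metal.

243.1 kN (weld metal governs)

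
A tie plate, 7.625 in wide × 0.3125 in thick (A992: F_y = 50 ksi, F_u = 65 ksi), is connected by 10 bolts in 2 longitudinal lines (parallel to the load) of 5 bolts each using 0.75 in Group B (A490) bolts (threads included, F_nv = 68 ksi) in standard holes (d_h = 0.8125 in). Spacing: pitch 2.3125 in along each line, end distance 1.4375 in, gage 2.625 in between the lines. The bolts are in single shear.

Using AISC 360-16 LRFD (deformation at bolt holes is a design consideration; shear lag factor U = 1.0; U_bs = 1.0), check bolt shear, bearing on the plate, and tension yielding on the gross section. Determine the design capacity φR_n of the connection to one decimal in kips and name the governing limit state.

Bolt shear: A_b = π(0.75)²/4 = 0.44179 in². φR_n = 0.75 × 68 × 0.44179 × 10 × 1 = 225.3 kips.
Bearing (0.3125 in plate, F_u = 65 ksi): end bolts L_c = 1.4375 − 0.8125/2 = 1.03125, R_n = min(1.2×1.03125×0.3125×65, 2.4×0.75×0.3125×65) = 25.137 kips/bolt; interior L_c = 2.3125 − 0.8125 = 1.5, R_n = 36.563 kips/bolt. φR_n = 0.75 × (2×25.137 + 8×36.563) = 257.1 kips.
Tension yield (gross): A_g = 7.625×0.3125 = 2.3828 in². φR_n = 0.90 × 50 × 2.3828 = 107.2 kips.
Governing: min(225.3, 257.1, 107.2) = 107.2 kips → gross-section yield.

107.2 kips (gross-section yield governs)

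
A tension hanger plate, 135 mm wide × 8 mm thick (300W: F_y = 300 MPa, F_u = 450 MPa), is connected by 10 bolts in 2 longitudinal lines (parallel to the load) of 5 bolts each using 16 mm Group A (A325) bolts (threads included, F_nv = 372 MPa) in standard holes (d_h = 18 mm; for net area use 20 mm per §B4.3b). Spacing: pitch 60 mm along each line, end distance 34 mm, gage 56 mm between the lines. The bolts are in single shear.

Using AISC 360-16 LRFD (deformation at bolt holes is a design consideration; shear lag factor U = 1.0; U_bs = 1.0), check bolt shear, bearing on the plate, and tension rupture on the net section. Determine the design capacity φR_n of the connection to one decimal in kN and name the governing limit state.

Bolt shear: A_b = π(16)²/4 = 201.06 mm². φR_n = 0.75 × 372 × 201.06 × 10 × 1 = 561.0 kN.
Bearing (8 mm plate, F_u = 450 MPa): end bolts L_c = 34 − 18/2 = 25, R_n = min(1.2×25×8×450, 2.4×16×8×450) = 108 kN/bolt; interior L_c = 60 − 18 = 42, R_n = 138.24 kN/bolt. φR_n = 0.75 × (2×108 + 8×138.24) = 991.4 kN.
Tension rupture (net): A_n = (135 − 2×20)×8 = 760 mm² (U = 1.0, A_e = A_n). φR_n = 0.75 × 450 × 760 = 256.5 kN.
Governing: min(561.0, 991.4, 256.5) = 256.5 kN → net-section rupture.

256.5 kN (net-section rupture governs)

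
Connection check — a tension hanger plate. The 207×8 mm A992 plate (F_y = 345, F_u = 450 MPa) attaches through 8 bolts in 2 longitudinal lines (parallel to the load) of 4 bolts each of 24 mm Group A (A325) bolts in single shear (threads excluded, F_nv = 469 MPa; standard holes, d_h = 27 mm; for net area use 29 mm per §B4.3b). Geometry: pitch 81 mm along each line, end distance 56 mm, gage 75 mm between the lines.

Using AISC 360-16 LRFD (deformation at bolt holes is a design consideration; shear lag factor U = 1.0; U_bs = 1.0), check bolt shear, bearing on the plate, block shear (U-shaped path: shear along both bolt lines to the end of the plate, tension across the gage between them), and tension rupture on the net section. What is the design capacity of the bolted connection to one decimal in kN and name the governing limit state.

402.3 kN (net-section rupture governs)

Bolt shear: A_b = π(24)²/4 = 452.39 mm². φR_n = 0.75 × 469 × 452.39 × 8 × 1 = 1273.0 kN.
Bearing (8 mm plate, F_u = 450 MPa): end bolts L_c = 56 − 27/2 = 42.5, R_n = min(1.2×42.5×8×450, 2.4×24×8×450) = 183.6 kN/bolt; interior L_c = 81 − 27 = 54, R_n = 207.36 kN/bolt. φR_n = 0.75 × (2×183.6 + 6×207.36) = 1208.5 kN.
Block shear: shear path 2×[56+3×81] = 2×299 mm, A_gv = 4784, A_nv = 2×(299 − 3.5×29)×8 = 3160 mm²; tension across gage: (75 − 1×29)×8 = 368 mm². R_n = min(0.6×450×3160, 0.6×345×4784) + 1.0×450×368 = min(853.2, 990.29) + 165.6 = 1018.8 kN. φR_n = 0.75 × 1018.8 = 764.1 kN.
Tension rupture (net): A_n = (207 − 2×29)×8 = 1192 mm² (U = 1.0, A_e = A_n). φR_n = 0.75 × 450 × 1192 = 402.3 kN.
Governing: min(1273.0, 1208.5, 764.1, 402.3) = 402.3 kN → net-section rupture.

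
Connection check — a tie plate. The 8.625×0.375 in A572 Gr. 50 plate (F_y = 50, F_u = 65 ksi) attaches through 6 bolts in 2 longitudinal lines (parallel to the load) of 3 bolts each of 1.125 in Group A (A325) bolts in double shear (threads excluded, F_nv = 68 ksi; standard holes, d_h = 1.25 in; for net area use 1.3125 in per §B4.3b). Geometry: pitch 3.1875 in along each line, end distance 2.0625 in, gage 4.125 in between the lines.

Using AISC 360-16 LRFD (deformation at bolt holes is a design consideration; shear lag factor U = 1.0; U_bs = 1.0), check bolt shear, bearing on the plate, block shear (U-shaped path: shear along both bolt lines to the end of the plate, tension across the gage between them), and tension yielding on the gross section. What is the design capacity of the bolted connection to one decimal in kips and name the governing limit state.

Bolt shear: A_b = π(1.125)²/4 = 0.99402 in². φR_n = 0.75 × 68 × 0.99402 × 6 × 2 = 608.3 kips.
Bearing (0.375 in plate, F_u = 65 ksi): end bolts L_c = 2.0625 − 1.25/2 = 1.4375, R_n = min(1.2×1.4375×0.375×65, 2.4×1.125×0.375×65) = 42.047 kips/bolt; interior L_c = 3.1875 − 1.25 = 1.9375, R_n = 56.672 kips/bolt. φR_n = 0.75 × (2×42.047 + 4×56.672) = 233.1 kips.
Block shear: shear path 2×[2.0625+2×3.1875] = 2×8.4375 in, A_gv = 6.3281, A_nv = 2×(8.4375 − 2.5×1.3125)×0.375 = 3.8672 in²; tension across gage: (4.125 − 1×1.3125)×0.375 = 1.0547 in². R_n = min(0.6×65×3.8672, 0.6×50×6.3281) + 1.0×65×1.0547 = min(150.82, 189.84) + 68.556 = 219.38 kips. φR_n = 0.75 × 219.38 = 164.5 kips.
Tension yield (gross): A_g = 8.625×0.375 = 3.2344 in². φR_n = 0.90 × 50 × 3.2344 = 145.5 kips.
Governing: min(608.3, 233.1, 164.5, 145.5) = 145.5 kips → gross-section yield.

145.5 kips (gross-section yield governs)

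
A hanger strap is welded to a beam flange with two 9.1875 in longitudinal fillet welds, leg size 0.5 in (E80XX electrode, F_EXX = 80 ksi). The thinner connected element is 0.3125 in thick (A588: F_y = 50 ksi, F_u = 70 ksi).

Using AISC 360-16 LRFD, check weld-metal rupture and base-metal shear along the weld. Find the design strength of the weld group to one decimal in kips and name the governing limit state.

Weld metal: throat = 0.707×0.5 = 0.3535 in, L = 2×9.1875 = 18.375 in. φR_n = 0.75 × 0.6 × 80 × 0.3535 × 18.375 = 233.8 kips.
Base metal shear (0.3125 in plate): yield φR_n = 1.0×0.6×50×0.3125×18.375 = 172.3 kips; rupture φR_n = 0.75×0.6×70×0.3125×18.375 = 180.9 kips; take 172.3 kips (yield).
Governing: min(233.8, 172.3) = 172.3 kips → base-metal shear.

172.3 kips (base-metal shear governs)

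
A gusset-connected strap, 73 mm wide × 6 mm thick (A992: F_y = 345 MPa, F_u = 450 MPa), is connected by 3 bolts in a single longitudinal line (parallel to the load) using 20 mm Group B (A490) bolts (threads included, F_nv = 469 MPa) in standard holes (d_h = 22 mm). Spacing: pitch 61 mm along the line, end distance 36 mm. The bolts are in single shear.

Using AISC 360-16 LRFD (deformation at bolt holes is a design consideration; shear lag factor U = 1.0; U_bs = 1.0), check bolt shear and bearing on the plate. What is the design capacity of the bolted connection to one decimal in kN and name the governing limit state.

250.3 kN (bearing governs)

Bolt shear: A_b = π(20)²/4 = 314.16 mm². φR_n = 0.75 × 469 × 314.16 × 3 × 1 = 331.5 kN.
Bearing (6 mm plate, F_u = 450 MPa): end bolts L_c = 36 − 22/2 = 25, R_n = min(1.2×25×6×450, 2.4×20×6×450) = 81 kN/bolt; interior L_c = 61 − 22 = 39, R_n = 126.36 kN/bolt. φR_n = 0.75 × (1×81 + 2×126.36) = 250.3 kN.
Governing: min(331.5, 250.3) = 250.3 kN → bearing.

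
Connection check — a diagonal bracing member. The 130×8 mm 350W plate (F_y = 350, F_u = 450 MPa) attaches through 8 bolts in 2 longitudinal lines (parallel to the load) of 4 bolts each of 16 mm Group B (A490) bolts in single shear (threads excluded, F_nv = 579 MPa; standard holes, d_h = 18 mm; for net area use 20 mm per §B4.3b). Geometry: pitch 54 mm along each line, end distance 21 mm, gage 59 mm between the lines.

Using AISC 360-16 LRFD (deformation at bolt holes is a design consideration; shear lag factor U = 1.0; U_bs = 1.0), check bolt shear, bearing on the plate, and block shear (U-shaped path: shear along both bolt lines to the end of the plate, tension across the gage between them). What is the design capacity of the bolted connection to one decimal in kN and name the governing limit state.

471.4 kN (block shear governs)

Bolt shear: A_b = π(16)²/4 = 201.06 mm². φR_n = 0.75 × 579 × 201.06 × 8 × 1 = 698.5 kN.
Bearing (8 mm plate, F_u = 450 MPa): end bolts L_c = 21 − 18/2 = 12, R_n = min(1.2×12×8×450, 2.4×16×8×450) = 51.84 kN/bolt; interior L_c = 54 − 18 = 36, R_n = 138.24 kN/bolt. φR_n = 0.75 × (2×51.84 + 6×138.24) = 699.8 kN.
Block shear: shear path 2×[21+3×54] = 2×183 mm, A_gv = 2928, A_nv = 2×(183 − 3.5×20)×8 = 1808 mm²; tension across gage: (59 − 1×20)×8 = 312 mm². R_n = min(0.6×450×1808, 0.6×350×2928) + 1.0×450×312 = min(488.16, 614.88) + 140.4 = 628.56 kN. φR_n = 0.75 × 628.56 = 471.4 kN.
Governing: min(698.5, 699.8, 471.4) = 471.4 kN → block shear.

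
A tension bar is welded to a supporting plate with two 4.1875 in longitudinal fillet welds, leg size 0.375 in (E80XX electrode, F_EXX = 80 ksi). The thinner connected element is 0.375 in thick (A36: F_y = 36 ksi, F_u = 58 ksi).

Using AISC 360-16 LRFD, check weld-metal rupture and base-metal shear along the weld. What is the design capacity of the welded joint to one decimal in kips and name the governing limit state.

67.8 kips (base-metal shear governs)

Weld metal: throat = 0.707×0.375 = 0.26513 in, L = 2×4.1875 = 8.375 in. φR_n = 0.75 × 0.6 × 80 × 0.26513 × 8.375 = 79.9 kips.
Base metal shear (0.375 in plate): yield φR_n = 1.0×0.6×36×0.375×8.375 = 67.8 kips; rupture φR_n = 0.75×0.6×58×0.375×8.375 = 82.0 kips; take 67.8 kips (yield).
Governing: min(79.9, 67.8) = 67.8 kips → base-metal shear.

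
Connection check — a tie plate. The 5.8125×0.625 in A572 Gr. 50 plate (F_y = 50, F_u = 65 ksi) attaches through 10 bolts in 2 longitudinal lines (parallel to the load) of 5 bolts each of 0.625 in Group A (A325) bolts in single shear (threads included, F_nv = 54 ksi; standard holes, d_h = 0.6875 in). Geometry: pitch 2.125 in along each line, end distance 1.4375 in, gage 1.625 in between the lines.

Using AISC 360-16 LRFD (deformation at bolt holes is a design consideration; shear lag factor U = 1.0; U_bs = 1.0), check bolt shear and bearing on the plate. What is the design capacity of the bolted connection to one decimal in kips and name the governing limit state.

Bolt shear: A_b = π(0.625)²/4 = 0.3068 in². φR_n = 0.75 × 54 × 0.3068 × 10 × 1 = 124.3 kips.
Bearing (0.625 in plate, F_u = 65 ksi): end bolts L_c = 1.4375 − 0.6875/2 = 1.09375, R_n = min(1.2×1.09375×0.625×65, 2.4×0.625×0.625×65) = 53.32 kips/bolt; interior L_c = 2.125 − 0.6875 = 1.4375, R_n = 60.938 kips/bolt. φR_n = 0.75 × (2×53.32 + 8×60.938) = 445.6 kips.
Governing: min(124.3, 445.6) = 124.3 kips → bolt shear.

124.3 kips (bolt shear governs)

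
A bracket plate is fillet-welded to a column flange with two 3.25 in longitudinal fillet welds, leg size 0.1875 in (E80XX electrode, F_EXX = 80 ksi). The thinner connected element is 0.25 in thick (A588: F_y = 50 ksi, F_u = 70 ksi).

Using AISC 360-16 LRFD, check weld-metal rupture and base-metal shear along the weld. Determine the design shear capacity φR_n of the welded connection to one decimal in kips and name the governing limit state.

31.0 kips (weld metal governs)

Weld metal: throat = 0.707×0.1875 = 0.13256 in, L = 2×3.25 = 6.5 in. φR_n = 0.75 × 0.6 × 80 × 0.13256 × 6.5 = 31.0 kips.
Base metal shear (0.25 in plate): yield φR_n = 1.0×0.6×50×0.25×6.5 = 48.8 kips; rupture φR_n = 0.75×0.6×70×0.25×6.5 = 51.2 kips; take 48.8 kips (yield).
Governing: min(31.0, 48.8) = 31.0 kips → weld metal.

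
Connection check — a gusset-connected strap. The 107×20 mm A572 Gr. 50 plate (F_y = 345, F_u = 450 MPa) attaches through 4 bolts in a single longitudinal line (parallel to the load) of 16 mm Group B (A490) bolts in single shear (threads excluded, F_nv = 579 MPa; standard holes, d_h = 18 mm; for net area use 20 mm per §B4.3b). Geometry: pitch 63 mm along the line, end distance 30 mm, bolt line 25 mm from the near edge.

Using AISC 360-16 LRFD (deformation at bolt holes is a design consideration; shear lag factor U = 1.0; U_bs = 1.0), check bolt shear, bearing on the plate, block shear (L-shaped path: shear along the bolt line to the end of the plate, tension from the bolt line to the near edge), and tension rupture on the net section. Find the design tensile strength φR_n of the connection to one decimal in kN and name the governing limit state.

Bolt shear: A_b = π(16)²/4 = 201.06 mm². φR_n = 0.75 × 579 × 201.06 × 4 × 1 = 349.2 kN.
Bearing (20 mm plate, F_u = 450 MPa): end bolts L_c = 30 − 18/2 = 21, R_n = min(1.2×21×20×450, 2.4×16×20×450) = 226.8 kN/bolt; interior L_c = 63 − 18 = 45, R_n = 345.6 kN/bolt. φR_n = 0.75 × (1×226.8 + 3×345.6) = 947.7 kN.
Block shear: shear path 1×[30+3×63] = 1×219 mm, A_gv = 4380, A_nv = 1×(219 − 3.5×20)×20 = 2980 mm²; tension to near edge: (25 − 0.5×20)×20 = 300 mm². R_n = min(0.6×450×2980, 0.6×345×4380) + 1.0×450×300 = min(804.6, 906.66) + 135 = 939.6 kN. φR_n = 0.75 × 939.6 = 704.7 kN.
Tension rupture (net): A_n = (107 − 1×20)×20 = 1740 mm² (U = 1.0, A_e = A_n). φR_n = 0.75 × 450 × 1740 = 587.3 kN.
Governing: min(349.2, 947.7, 704.7, 587.3) = 349.2 kN → bolt shear.

349.2 kN (bolt shear governs)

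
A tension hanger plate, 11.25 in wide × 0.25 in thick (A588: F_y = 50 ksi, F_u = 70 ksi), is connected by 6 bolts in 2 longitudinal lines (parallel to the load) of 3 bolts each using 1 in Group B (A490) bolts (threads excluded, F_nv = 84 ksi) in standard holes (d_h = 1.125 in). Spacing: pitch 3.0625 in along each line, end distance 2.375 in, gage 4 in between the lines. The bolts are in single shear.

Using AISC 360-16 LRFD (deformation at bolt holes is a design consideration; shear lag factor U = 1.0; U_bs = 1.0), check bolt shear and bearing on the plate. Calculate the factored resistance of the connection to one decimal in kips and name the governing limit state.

Bolt shear: A_b = π(1)²/4 = 0.7854 in². φR_n = 0.75 × 84 × 0.7854 × 6 × 1 = 296.9 kips.
Bearing (0.25 in plate, F_u = 70 ksi): end bolts L_c = 2.375 − 1.125/2 = 1.8125, R_n = min(1.2×1.8125×0.25×70, 2.4×1×0.25×70) = 38.063 kips/bolt; interior L_c = 3.0625 − 1.125 = 1.9375, R_n = 40.688 kips/bolt. φR_n = 0.75 × (2×38.063 + 4×40.688) = 179.2 kips.
Governing: min(296.9, 179.2) = 179.2 kips → bearing.

179.2 kips (bearing governs)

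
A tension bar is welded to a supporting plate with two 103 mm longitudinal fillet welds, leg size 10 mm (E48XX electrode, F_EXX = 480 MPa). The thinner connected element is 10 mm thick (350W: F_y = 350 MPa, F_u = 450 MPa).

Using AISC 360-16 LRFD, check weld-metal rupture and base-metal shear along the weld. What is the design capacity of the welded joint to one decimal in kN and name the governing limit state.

Weld metal: throat = 0.707×10 = 7.07 mm, L = 2×103 = 206 mm. φR_n = 0.75 × 0.6 × 480 × 7.07 × 206 = 314.6 kN.
Base metal shear (10 mm plate): yield φR_n = 1.0×0.6×350×10×206 = 432.6 kN; rupture φR_n = 0.75×0.6×450×10×206 = 417.2 kN; take 417.2 kN (rupture).
Governing: min(314.6, 417.2) = 314.6 kN → weld metal.

314.6 kN (weld metal governs)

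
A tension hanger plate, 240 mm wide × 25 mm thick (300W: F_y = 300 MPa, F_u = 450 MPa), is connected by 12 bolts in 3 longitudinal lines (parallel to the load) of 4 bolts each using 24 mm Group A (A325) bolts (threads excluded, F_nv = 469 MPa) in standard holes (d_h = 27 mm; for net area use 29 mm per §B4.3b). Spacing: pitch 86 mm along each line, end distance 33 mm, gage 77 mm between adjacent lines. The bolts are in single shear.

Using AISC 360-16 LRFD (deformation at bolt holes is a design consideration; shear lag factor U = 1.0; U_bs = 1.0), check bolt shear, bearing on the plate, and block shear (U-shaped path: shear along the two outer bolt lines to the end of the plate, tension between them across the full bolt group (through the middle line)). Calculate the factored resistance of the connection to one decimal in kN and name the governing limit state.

1909.5 kN (bolt shear governs)

Bolt shear: A_b = π(24)²/4 = 452.39 mm². φR_n = 0.75 × 469 × 452.39 × 12 × 1 = 1909.5 kN.
Bearing (25 mm plate, F_u = 450 MPa): end bolts L_c = 33 − 27/2 = 19.5, R_n = min(1.2×19.5×25×450, 2.4×24×25×450) = 263.25 kN/bolt; interior L_c = 86 − 27 = 59, R_n = 648 kN/bolt. φR_n = 0.75 × (3×263.25 + 9×648) = 4966.3 kN.
Block shear: shear path 2×[33+3×86] = 2×291 mm, A_gv = 14550, A_nv = 2×(291 − 3.5×29)×25 = 9475 mm²; tension across gage: (154 − 2×29)×25 = 2400 mm². R_n = min(0.6×450×9475, 0.6×300×14550) + 1.0×450×2400 = min(2558.3, 2619) + 1080 = 3638.3 kN. φR_n = 0.75 × 3638.3 = 2728.7 kN.
Governing: min(1909.5, 4966.3, 2728.7) = 1909.5 kN → bolt shear.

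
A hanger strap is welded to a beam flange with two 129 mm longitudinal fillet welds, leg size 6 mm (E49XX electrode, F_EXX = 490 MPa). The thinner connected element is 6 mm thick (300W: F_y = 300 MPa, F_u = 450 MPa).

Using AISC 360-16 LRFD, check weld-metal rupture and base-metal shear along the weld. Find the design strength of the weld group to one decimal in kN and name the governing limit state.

241.3 kN (weld metal governs)

Weld metal: throat = 0.707×6 = 4.242 mm, L = 2×129 = 258 mm. φR_n = 0.75 × 0.6 × 490 × 4.242 × 258 = 241.3 kN.
Base metal shear (6 mm plate): yield φR_n = 1.0×0.6×300×6×258 = 278.6 kN; rupture φR_n = 0.75×0.6×450×6×258 = 313.5 kN; take 278.6 kN (yield).
Governing: min(241.3, 278.6) = 241.3 kN → weld metal.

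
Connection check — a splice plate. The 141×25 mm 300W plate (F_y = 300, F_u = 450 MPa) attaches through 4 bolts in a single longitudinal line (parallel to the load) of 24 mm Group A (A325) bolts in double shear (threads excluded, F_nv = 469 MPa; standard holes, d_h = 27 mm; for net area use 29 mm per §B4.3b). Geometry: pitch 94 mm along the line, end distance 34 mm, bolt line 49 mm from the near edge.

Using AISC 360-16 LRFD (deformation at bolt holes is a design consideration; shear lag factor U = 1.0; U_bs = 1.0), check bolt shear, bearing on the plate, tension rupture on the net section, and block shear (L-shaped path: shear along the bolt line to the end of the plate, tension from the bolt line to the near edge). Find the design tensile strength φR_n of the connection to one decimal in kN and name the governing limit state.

Bolt shear: A_b = π(24)²/4 = 452.39 mm². φR_n = 0.75 × 469 × 452.39 × 4 × 2 = 1273.0 kN.
Bearing (25 mm plate, F_u = 450 MPa): end bolts L_c = 34 − 27/2 = 20.5, R_n = min(1.2×20.5×25×450, 2.4×24×25×450) = 276.75 kN/bolt; interior L_c = 94 − 27 = 67, R_n = 648 kN/bolt. φR_n = 0.75 × (1×276.75 + 3×648) = 1665.6 kN.
Tension rupture (net): A_n = (141 − 1×29)×25 = 2800 mm² (U = 1.0, A_e = A_n). φR_n = 0.75 × 450 × 2800 = 945.0 kN.
Block shear: shear path 1×[34+3×94] = 1×316 mm, A_gv = 7900, A_nv = 1×(316 − 3.5×29)×25 = 5362.5 mm²; tension to near edge: (49 − 0.5×29)×25 = 862.5 mm². R_n = min(0.6×450×5362.5, 0.6×300×7900) + 1.0×450×862.5 = min(1447.9, 1422) + 388.13 = 1810.1 kN. φR_n = 0.75 × 1810.1 = 1357.6 kN.
Governing: min(1273.0, 1665.6, 945.0, 1357.6) = 945.0 kN → net-section rupture.

945.0 kN (net-section rupture governs)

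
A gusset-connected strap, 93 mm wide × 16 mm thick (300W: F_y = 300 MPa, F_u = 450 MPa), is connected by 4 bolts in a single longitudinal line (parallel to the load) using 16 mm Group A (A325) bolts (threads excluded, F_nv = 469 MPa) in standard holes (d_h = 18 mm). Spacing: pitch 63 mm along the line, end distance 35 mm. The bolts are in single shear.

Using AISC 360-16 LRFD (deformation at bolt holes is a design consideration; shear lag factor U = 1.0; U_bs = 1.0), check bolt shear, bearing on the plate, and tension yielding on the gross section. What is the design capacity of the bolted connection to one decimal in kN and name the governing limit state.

282.9 kN (bolt shear governs)

Bolt shear: A_b = π(16)²/4 = 201.06 mm². φR_n = 0.75 × 469 × 201.06 × 4 × 1 = 282.9 kN.
Bearing (16 mm plate, F_u = 450 MPa): end bolts L_c = 35 − 18/2 = 26, R_n = min(1.2×26×16×450, 2.4×16×16×450) = 224.64 kN/bolt; interior L_c = 63 − 18 = 45, R_n = 276.48 kN/bolt. φR_n = 0.75 × (1×224.64 + 3×276.48) = 790.6 kN.
Tension yield (gross): A_g = 93×16 = 1488 mm². φR_n = 0.90 × 300 × 1488 = 401.8 kN.
Governing: min(282.9, 790.6, 401.8) = 282.9 kN → bolt shear.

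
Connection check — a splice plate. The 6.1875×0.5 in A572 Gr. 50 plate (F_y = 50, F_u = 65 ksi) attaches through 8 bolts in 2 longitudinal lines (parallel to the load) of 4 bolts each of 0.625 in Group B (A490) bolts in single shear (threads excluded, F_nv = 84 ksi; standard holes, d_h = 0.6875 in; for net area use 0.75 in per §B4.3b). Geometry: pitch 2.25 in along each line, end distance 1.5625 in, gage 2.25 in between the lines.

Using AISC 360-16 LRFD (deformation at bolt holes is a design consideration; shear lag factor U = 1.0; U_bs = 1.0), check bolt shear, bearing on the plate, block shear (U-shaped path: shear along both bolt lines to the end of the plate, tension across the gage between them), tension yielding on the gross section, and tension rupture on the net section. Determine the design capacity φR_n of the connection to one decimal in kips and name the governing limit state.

114.3 kips (net-section rupture governs)

Bolt shear: A_b = π(0.625)²/4 = 0.3068 in². φR_n = 0.75 × 84 × 0.3068 × 8 × 1 = 154.6 kips.
Bearing (0.5 in plate, F_u = 65 ksi): end bolts L_c = 1.5625 − 0.6875/2 = 1.21875, R_n = min(1.2×1.21875×0.5×65, 2.4×0.625×0.5×65) = 47.531 kips/bolt; interior L_c = 2.25 − 0.6875 = 1.5625, R_n = 48.75 kips/bolt. φR_n = 0.75 × (2×47.531 + 6×48.75) = 290.7 kips.
Block shear: shear path 2×[1.5625+3×2.25] = 2×8.3125 in, A_gv = 8.3125, A_nv = 2×(8.3125 − 3.5×0.75)×0.5 = 5.6875 in²; tension across gage: (2.25 − 1×0.75)×0.5 = 0.75 in². R_n = min(0.6×65×5.6875, 0.6×50×8.3125) + 1.0×65×0.75 = min(221.81, 249.38) + 48.75 = 270.56 kips. φR_n = 0.75 × 270.56 = 202.9 kips.
Tension yield (gross): A_g = 6.1875×0.5 = 3.0938 in². φR_n = 0.90 × 50 × 3.0938 = 139.2 kips.
Tension rupture (net): A_n = (6.1875 − 2×0.75)×0.5 = 2.3438 in² (U = 1.0, A_e = A_n). φR_n = 0.75 × 65 × 2.3438 = 114.3 kips.
Governing: min(154.6, 290.7, 202.9, 139.2, 114.3) = 114.3 kips → net-section rupture.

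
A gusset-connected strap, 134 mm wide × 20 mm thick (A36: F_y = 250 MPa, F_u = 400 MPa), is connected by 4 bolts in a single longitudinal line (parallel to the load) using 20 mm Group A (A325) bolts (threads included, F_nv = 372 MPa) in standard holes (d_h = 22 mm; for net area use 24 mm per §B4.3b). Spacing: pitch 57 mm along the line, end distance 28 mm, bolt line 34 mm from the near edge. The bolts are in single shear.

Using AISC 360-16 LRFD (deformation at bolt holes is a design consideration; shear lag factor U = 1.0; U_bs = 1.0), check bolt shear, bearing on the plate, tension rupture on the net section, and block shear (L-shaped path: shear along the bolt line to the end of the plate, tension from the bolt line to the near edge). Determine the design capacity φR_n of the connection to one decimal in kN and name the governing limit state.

350.6 kN (bolt shear governs)

Bolt shear: A_b = π(20)²/4 = 314.16 mm². φR_n = 0.75 × 372 × 314.16 × 4 × 1 = 350.6 kN.
Bearing (20 mm plate, F_u = 400 MPa): end bolts L_c = 28 − 22/2 = 17, R_n = min(1.2×17×20×400, 2.4×20×20×400) = 163.2 kN/bolt; interior L_c = 57 − 22 = 35, R_n = 336 kN/bolt. φR_n = 0.75 × (1×163.2 + 3×336) = 878.4 kN.
Tension rupture (net): A_n = (134 − 1×24)×20 = 2200 mm² (U = 1.0, A_e = A_n). φR_n = 0.75 × 400 × 2200 = 660.0 kN.
Block shear: shear path 1×[28+3×57] = 1×199 mm, A_gv = 3980, A_nv = 1×(199 − 3.5×24)×20 = 2300 mm²; tension to near edge: (34 − 0.5×24)×20 = 440 mm². R_n = min(0.6×400×2300, 0.6×250×3980) + 1.0×400×440 = min(552, 597) + 176 = 728 kN. φR_n = 0.75 × 728 = 546.0 kN.
Governing: min(350.6, 878.4, 660.0, 546.0) = 350.6 kN → bolt shear.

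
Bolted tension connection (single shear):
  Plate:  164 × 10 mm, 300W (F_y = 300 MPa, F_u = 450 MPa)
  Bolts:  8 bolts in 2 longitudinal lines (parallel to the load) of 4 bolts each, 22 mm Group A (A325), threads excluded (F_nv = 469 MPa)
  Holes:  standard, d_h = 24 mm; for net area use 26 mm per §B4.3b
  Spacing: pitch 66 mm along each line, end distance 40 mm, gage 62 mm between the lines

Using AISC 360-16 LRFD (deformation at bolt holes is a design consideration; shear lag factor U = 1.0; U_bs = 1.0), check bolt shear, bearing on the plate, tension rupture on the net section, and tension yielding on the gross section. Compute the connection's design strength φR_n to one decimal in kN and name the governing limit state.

378.0 kN (net-section rupture governs)

Bolt shear: A_b = π(22)²/4 = 380.13 mm². φR_n = 0.75 × 469 × 380.13 × 8 × 1 = 1069.7 kN.
Bearing (10 mm plate, F_u = 450 MPa): end bolts L_c = 40 − 24/2 = 28, R_n = min(1.2×28×10×450, 2.4×22×10×450) = 151.2 kN/bolt; interior L_c = 66 − 24 = 42, R_n = 226.8 kN/bolt. φR_n = 0.75 × (2×151.2 + 6×226.8) = 1247.4 kN.
Tension rupture (net): A_n = (164 − 2×26)×10 = 1120 mm² (U = 1.0, A_e = A_n). φR_n = 0.75 × 450 × 1120 = 378.0 kN.
Tension yield (gross): A_g = 164×10 = 1640 mm². φR_n = 0.90 × 300 × 1640 = 442.8 kN.
Governing: min(1069.7, 1247.4, 378.0, 442.8) = 378.0 kN → net-section rupture.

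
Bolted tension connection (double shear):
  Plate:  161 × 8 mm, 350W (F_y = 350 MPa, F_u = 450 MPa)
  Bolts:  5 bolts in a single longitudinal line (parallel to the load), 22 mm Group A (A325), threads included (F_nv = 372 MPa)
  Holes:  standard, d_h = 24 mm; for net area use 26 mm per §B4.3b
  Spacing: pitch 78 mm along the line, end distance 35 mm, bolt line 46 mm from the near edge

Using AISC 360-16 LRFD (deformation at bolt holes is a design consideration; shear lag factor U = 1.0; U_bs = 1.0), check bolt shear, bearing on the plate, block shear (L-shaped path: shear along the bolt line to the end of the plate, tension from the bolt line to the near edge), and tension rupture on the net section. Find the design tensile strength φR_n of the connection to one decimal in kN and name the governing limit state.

Bolt shear: A_b = π(22)²/4 = 380.13 mm². φR_n = 0.75 × 372 × 380.13 × 5 × 2 = 1060.6 kN.
Bearing (8 mm plate, F_u = 450 MPa): end bolts L_c = 35 − 24/2 = 23, R_n = min(1.2×23×8×450, 2.4×22×8×450) = 99.36 kN/bolt; interior L_c = 78 − 24 = 54, R_n = 190.08 kN/bolt. φR_n = 0.75 × (1×99.36 + 4×190.08) = 644.8 kN.
Block shear: shear path 1×[35+4×78] = 1×347 mm, A_gv = 2776, A_nv = 1×(347 − 4.5×26)×8 = 1840 mm²; tension to near edge: (46 − 0.5×26)×8 = 264 mm². R_n = min(0.6×450×1840, 0.6×350×2776) + 1.0×450×264 = min(496.8, 582.96) + 118.8 = 615.6 kN. φR_n = 0.75 × 615.6 = 461.7 kN.
Tension rupture (net): A_n = (161 − 1×26)×8 = 1080 mm² (U = 1.0, A_e = A_n). φR_n = 0.75 × 450 × 1080 = 364.5 kN.
Governing: min(1060.6, 644.8, 461.7, 364.5) = 364.5 kN → net-section rupture.

364.5 kN (net-section rupture governs)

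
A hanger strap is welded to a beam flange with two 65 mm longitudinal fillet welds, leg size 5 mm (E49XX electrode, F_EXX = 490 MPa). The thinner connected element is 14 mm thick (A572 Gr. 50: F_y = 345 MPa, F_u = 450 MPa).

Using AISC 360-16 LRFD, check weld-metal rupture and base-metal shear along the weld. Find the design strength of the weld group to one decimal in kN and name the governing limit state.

101.3 kN (weld metal governs)

Weld metal: throat = 0.707×5 = 3.535 mm, L = 2×65 = 130 mm. φR_n = 0.75 × 0.6 × 490 × 3.535 × 130 = 101.3 kN.
Base metal shear (14 mm plate): yield φR_n = 1.0×0.6×345×14×130 = 376.7 kN; rupture φR_n = 0.75×0.6×450×14×130 = 368.6 kN; take 368.6 kN (rupture).
Governing: min(101.3, 368.6) = 101.3 kN → weld metal.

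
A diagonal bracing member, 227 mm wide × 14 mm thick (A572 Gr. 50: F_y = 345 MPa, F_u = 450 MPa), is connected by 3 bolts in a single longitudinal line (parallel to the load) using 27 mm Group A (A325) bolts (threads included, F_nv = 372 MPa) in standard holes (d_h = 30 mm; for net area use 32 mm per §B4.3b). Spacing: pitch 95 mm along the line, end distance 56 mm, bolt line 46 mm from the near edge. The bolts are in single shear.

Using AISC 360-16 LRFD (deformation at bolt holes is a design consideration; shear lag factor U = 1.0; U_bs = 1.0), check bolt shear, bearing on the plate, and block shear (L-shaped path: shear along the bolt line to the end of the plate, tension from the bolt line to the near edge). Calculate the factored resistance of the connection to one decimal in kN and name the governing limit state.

479.2 kN (bolt shear governs)

Bolt shear: A_b = π(27)²/4 = 572.56 mm². φR_n = 0.75 × 372 × 572.56 × 3 × 1 = 479.2 kN.
Bearing (14 mm plate, F_u = 450 MPa): end bolts L_c = 56 − 30/2 = 41, R_n = min(1.2×41×14×450, 2.4×27×14×450) = 309.96 kN/bolt; interior L_c = 95 − 30 = 65, R_n = 408.24 kN/bolt. φR_n = 0.75 × (1×309.96 + 2×408.24) = 844.8 kN.
Block shear: shear path 1×[56+2×95] = 1×246 mm, A_gv = 3444, A_nv = 1×(246 − 2.5×32)×14 = 2324 mm²; tension to near edge: (46 − 0.5×32)×14 = 420 mm². R_n = min(0.6×450×2324, 0.6×345×3444) + 1.0×450×420 = min(627.48, 712.91) + 189 = 816.48 kN. φR_n = 0.75 × 816.48 = 612.4 kN.
Governing: min(479.2, 844.8, 612.4) = 479.2 kN → bolt shear.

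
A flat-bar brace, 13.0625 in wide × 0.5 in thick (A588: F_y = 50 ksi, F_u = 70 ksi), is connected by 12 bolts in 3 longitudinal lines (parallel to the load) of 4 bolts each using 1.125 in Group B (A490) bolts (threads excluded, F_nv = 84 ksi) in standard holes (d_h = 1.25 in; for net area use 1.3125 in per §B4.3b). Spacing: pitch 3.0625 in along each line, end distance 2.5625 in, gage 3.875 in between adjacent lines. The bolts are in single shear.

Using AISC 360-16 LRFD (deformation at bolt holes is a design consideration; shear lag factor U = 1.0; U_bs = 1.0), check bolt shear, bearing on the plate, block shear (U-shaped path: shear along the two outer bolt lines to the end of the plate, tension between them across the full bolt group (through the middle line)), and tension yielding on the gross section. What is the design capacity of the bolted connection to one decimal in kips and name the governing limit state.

293.9 kips (gross-section yield governs)

Bolt shear: A_b = π(1.125)²/4 = 0.99402 in². φR_n = 0.75 × 84 × 0.99402 × 12 × 1 = 751.5 kips.
Bearing (0.5 in plate, F_u = 70 ksi): end bolts L_c = 2.5625 − 1.25/2 = 1.9375, R_n = min(1.2×1.9375×0.5×70, 2.4×1.125×0.5×70) = 81.375 kips/bolt; interior L_c = 3.0625 − 1.25 = 1.8125, R_n = 76.125 kips/bolt. φR_n = 0.75 × (3×81.375 + 9×76.125) = 696.9 kips.
Block shear: shear path 2×[2.5625+3×3.0625] = 2×11.75 in, A_gv = 11.75, A_nv = 2×(11.75 − 3.5×1.3125)×0.5 = 7.1563 in²; tension across gage: (7.75 − 2×1.3125)×0.5 = 2.5625 in². R_n = min(0.6×70×7.1563, 0.6×50×11.75) + 1.0×70×2.5625 = min(300.56, 352.5) + 179.38 = 479.94 kips. φR_n = 0.75 × 479.94 = 360.0 kips.
Tension yield (gross): A_g = 13.0625×0.5 = 6.5313 in². φR_n = 0.90 × 50 × 6.5313 = 293.9 kips.
Governing: min(751.5, 696.9, 360.0, 293.9) = 293.9 kips → gross-section yield.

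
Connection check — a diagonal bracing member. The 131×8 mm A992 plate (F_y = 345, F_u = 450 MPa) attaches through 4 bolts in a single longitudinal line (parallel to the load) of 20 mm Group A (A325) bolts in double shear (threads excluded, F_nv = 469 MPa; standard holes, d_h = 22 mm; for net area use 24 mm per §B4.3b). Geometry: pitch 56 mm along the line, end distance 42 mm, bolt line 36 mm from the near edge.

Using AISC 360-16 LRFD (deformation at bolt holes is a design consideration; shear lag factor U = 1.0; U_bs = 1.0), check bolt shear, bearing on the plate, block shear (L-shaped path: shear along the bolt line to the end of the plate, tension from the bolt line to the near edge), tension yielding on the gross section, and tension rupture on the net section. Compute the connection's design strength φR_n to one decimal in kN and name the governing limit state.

Bolt shear: A_b = π(20)²/4 = 314.16 mm². φR_n = 0.75 × 469 × 314.16 × 4 × 2 = 884.0 kN.
Bearing (8 mm plate, F_u = 450 MPa): end bolts L_c = 42 − 22/2 = 31, R_n = min(1.2×31×8×450, 2.4×20×8×450) = 133.92 kN/bolt; interior L_c = 56 − 22 = 34, R_n = 146.88 kN/bolt. φR_n = 0.75 × (1×133.92 + 3×146.88) = 430.9 kN.
Block shear: shear path 1×[42+3×56] = 1×210 mm, A_gv = 1680, A_nv = 1×(210 − 3.5×24)×8 = 1008 mm²; tension to near edge: (36 − 0.5×24)×8 = 192 mm². R_n = min(0.6×450×1008, 0.6×345×1680) + 1.0×450×192 = min(272.16, 347.76) + 86.4 = 358.56 kN. φR_n = 0.75 × 358.56 = 268.9 kN.
Tension yield (gross): A_g = 131×8 = 1048 mm². φR_n = 0.90 × 345 × 1048 = 325.4 kN.
Tension rupture (net): A_n = (131 − 1×24)×8 = 856 mm² (U = 1.0, A_e = A_n). φR_n = 0.75 × 450 × 856 = 288.9 kN.
Governing: min(884.0, 430.9, 268.9, 325.4, 288.9) = 268.9 kN → block shear.

268.9 kN (block shear governs)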